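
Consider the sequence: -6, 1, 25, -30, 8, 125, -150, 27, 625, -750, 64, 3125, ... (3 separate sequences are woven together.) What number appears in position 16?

Taking every 3rd term gives 3 separate tracks.
Track A: -6, -30, -150, -750 (geometric with ratio 5).
Track B: 1, 8, 27, 64 (perfect cubes starting at 1³).
Track C: 25, 125, 625, 3125 (powers 5^2, 5^3, 5^4, …).
The 16th slot belongs to track A; its 6th term is -18750.

-18750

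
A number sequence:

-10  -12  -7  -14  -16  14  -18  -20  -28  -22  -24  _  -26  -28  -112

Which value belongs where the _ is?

56

Positions follow the repeating pattern AAB; grouping by letter gives 2 tracks.
Subsequence A: -10, -12, -14, -16, -18, -20, -22, -24, -26, -28 — arithmetic, step −2.
Subsequence B: -7, 14, -28, ?, -112 — multiplying by -2 each time.
So the missing entry in subsequence B is 56.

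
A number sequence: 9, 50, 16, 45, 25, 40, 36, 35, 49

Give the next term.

30

Taking every 2nd term gives 2 separate tracks.
Subsequence A: 9, 16, 25, 36, 49. Perfect squares starting at 3².
Subsequence B: 50, 45, 40, 35. Linear: a_n = 55 − 5·n.
Position 10 → subsequence B, term 5 = 30.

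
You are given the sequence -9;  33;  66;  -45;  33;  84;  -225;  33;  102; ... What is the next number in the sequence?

The terms cycle through 3 interleaved subsequences.
Track A: -9, -45, -225 (geometric with ratio 5).
Track B: 33, 33, 33 (constant 33).
Track C: 66, 84, 102 (arithmetic, step +18).
Position 10 falls in track A as its term 4, giving -1125.

-1125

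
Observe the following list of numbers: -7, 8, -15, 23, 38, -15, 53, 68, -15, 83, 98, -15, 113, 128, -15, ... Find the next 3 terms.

143, 158, -15

Reading positions in blocks of 3 reveals the pattern AAB — 2 tracks woven together.
Track A is -7, 8, 23, 38, 53, 68, 83, 98, 113, 128, which is adding 15 each time.
Track B is -15, -15, -15, -15, -15, which is the constant sequence -15.
Term 16 comes from track A (its 11th entry): 143.
Position 17 falls in track A as its term 12, giving 158.
Position 18 → track B, term 6 = -15.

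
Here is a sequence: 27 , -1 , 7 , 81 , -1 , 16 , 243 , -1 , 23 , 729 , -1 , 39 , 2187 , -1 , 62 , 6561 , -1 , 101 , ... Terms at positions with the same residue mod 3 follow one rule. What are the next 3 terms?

Split by position mod 3: positions 1, 4, 7, … form one track, and each other residue class forms its own.
Track A is 27, 81, 243, 729, 2187, 6561, which is powers 3^3, 3^4, 3^5, ….
Track B is -1, -1, -1, -1, -1, -1, which is always -1.
Track C is 7, 16, 23, 39, 62, 101, which is each term equals the sum of the previous two.
Position 19 falls in track A as its term 7, giving 19683.
Position 20 falls in track B as its term 7, giving -1.
Position 21 → track C, term 7 = 163.

19683, -1, 163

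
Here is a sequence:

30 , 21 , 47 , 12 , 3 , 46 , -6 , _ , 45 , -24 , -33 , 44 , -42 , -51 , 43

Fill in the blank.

-15

The slot pattern repeats as AAB (period 3), so there are 2 interleaved tracks.
Track A: 30, 21, 12, 3, -6, ?, -24, -33, -42, -51 (arithmetic, step −9).
Track B: 47, 46, 45, 44, 43 (linear: a_n = 48 − n).
So the missing entry in track A is -15.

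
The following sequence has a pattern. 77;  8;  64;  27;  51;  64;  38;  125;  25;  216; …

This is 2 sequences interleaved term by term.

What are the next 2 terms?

Positions 1, 3, 5, … form one subsequence and positions 2, 4, 6, … form another.
Subsequence A: 77, 64, 51, 38, 25 — arithmetic, step −13.
Subsequence B: 8, 27, 64, 125, 216 — consecutive cubes n³ from n = 2.
The 11th slot belongs to subsequence A; its 6th term is 12.
The 12th slot belongs to subsequence B; its 6th term is 343.

12, 343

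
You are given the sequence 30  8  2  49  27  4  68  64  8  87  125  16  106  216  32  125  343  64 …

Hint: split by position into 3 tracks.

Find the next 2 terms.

144, 512

Read the sequence 3 terms at a time; column i is its own pattern.
Track A: 30, 49, 68, 87, 106, 125 — adding 19 each time.
Track B: 8, 27, 64, 125, 216, 343 — the cubes 2³, 3³, 4³, ….
Track C: 2, 4, 8, 16, 32, 64 — powers of 2.
Position 19 falls in track A as its term 7, giving 144.
Position 20 falls in track B as its term 7, giving 512.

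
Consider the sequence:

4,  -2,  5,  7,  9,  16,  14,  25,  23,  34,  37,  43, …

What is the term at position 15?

Positions 1, 3, 5, … form one subsequence and positions 2, 4, 6, … form another.
Track A: 4, 5, 9, 14, 23, 37 — a Fibonacci-like recurrence a_n = a_{n-1} + a_{n-2}.
Track B: -2, 7, 16, 25, 34, 43 — adding 9 each time.
Term 15 comes from track A (its 8th entry): 97.

97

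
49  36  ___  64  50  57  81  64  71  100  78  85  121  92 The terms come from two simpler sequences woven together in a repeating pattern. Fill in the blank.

43

Reading positions in blocks of 3 reveals the pattern ABB — 2 tracks woven together.
Subsequence A = 49, 64, 81, 100, 121: perfect squares starting at 7².
Subsequence B = 36, ?, 50, 57, 64, 71, 78, 85, 92: linear: a_n = 29 + 7·n.
Subsequence B's pattern makes the blank 43.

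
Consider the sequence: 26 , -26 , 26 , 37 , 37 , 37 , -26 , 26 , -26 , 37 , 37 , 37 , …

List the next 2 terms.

26, -26

Reading positions in blocks of 6 reveals the pattern AAABBB — 2 tracks woven together.
Subsequence A: 26, -26, 26, -26, 26, -26. The oscillation 26·(−1)^(n+1).
Subsequence B: 37, 37, 37, 37, 37, 37. Always 37.
Position 13 falls in subsequence A as its term 7, giving 26.
Position 14 falls in subsequence A as its term 8, giving -26.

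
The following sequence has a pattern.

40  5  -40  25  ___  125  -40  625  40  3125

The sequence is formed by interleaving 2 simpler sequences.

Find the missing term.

Taking every 2nd term gives 2 separate tracks.
Track A: 40, -40, ?, -40, 40. The oscillation 40·(−1)^(n+1).
Track B: 5, 25, 125, 625, 3125. Multiplying by 5 each time.
The gap is track A's term 3; the rule gives 40.

40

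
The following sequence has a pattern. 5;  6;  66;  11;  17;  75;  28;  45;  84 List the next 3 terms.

73, 118, 93

Reading positions in blocks of 3 reveals the pattern AAB — 2 tracks woven together.
Track A: 5, 6, 11, 17, 28, 45 (Fibonacci-style (each term is the sum of the two before it)).
Track B: 66, 75, 84 (arithmetic, step +9).
Position 10 falls in track A as its term 7, giving 73.
Position 11 falls in track A as its term 8, giving 118.
Position 12 → track B, term 4 = 93.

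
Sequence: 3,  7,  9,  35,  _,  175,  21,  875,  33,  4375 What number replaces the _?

Odd-indexed and even-indexed terms follow separate rules.
Subsequence A = 3, 9, ?, 21, 33: a Fibonacci-like recurrence a_n = a_{n-1} + a_{n-2}.
Subsequence B = 7, 35, 175, 875, 4375: multiplying by 5 each time.
Filling subsequence A at index 3 by its rule yields 12.

12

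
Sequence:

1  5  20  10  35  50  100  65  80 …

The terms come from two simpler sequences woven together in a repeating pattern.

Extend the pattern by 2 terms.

1000, 95

The slot pattern repeats as ABB (period 3), so there are 2 interleaved tracks.
Track A: 1, 10, 100 (powers 10^0, 10^1, 10^2, …).
Track B: 5, 20, 35, 50, 65, 80 (adding 15 each time).
Position 10 → track A, term 4 = 1000.
Term 11 comes from track B (its 7th entry): 95.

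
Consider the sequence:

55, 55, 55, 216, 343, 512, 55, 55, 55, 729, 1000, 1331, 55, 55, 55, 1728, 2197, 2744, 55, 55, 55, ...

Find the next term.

Reading positions in blocks of 6 reveals the pattern AAABBB — 2 tracks woven together.
Stream A: 55, 55, 55, 55, 55, 55, 55, 55, 55, 55, 55, 55. The constant sequence 55.
Stream B: 216, 343, 512, 729, 1000, 1331, 1728, 2197, 2744. Consecutive cubes n³ from n = 6.
Position 22 → stream B, term 10 = 3375.

3375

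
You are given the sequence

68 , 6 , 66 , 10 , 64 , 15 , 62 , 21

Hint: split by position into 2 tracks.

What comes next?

60

The terms cycle through 2 interleaved subsequences.
Track A: 68, 66, 64, 62 — linear: a_n = 70 − 2·n.
Track B: 6, 10, 15, 21 — triangular numbers starting at T_3.
Term 9 comes from track A (its 5th entry): 60.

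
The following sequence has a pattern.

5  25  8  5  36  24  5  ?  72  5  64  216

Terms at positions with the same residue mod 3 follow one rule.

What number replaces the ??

49

Taking every 3rd term gives 3 separate tracks.
Stream A: 5, 5, 5, 5. The constant sequence 5.
Stream B: 25, 36, ?, 64. Consecutive squares n² from n = 5.
Stream C: 8, 24, 72, 216. A geometric progression (common ratio 3).
Stream B's pattern makes the blank 49.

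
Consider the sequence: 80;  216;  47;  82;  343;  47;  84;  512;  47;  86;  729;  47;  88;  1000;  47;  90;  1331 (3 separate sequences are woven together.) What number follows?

The terms cycle through 3 interleaved subsequences.
Stream A = 80, 82, 84, 86, 88, 90: arithmetic, step +2.
Stream B = 216, 343, 512, 729, 1000, 1331: consecutive cubes n³ from n = 6.
Stream C = 47, 47, 47, 47, 47: always 47.
The 18th slot belongs to stream C; its 6th term is 47.

47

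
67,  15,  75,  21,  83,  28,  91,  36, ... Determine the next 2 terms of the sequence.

Taking every 2nd term gives 2 separate tracks.
Stream A: 67, 75, 83, 91. Arithmetic, step +8.
Stream B: 15, 21, 28, 36. Triangular numbers n(n+1)/2 for n = 5, 6, ….
Position 9 falls in stream A as its term 5, giving 99.
Term 10 comes from stream B (its 5th entry): 45.

99, 45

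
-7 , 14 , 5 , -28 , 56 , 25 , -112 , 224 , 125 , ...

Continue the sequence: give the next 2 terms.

Reading positions in blocks of 3 reveals the pattern AAB — 2 tracks woven together.
Subsequence A is -7, 14, -28, 56, -112, 224, which is a geometric progression (common ratio -2).
Subsequence B is 5, 25, 125, which is successive powers of 5.
Position 10 falls in subsequence A as its term 7, giving -448.
The 11th slot belongs to subsequence A; its 8th term is 896.

-448, 896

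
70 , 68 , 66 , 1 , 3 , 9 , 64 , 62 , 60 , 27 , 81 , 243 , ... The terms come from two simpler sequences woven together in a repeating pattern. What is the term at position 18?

Reading positions in blocks of 6 reveals the pattern AAABBB — 2 tracks woven together.
Track A: 70, 68, 66, 64, 62, 60 (linear: a_n = 72 − 2·n).
Track B: 1, 3, 9, 27, 81, 243 (powers of 3).
Position 18 → track B, term 9 = 6561.

6561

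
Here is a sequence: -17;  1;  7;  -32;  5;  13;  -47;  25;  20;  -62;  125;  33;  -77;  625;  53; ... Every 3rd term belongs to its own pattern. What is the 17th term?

3125

Split by position mod 3 into 3 tracks.
Track A: -17, -32, -47, -62, -77. Linear: a_n = -2 − 15·n.
Track B: 1, 5, 25, 125, 625. Successive powers of 5.
Track C: 7, 13, 20, 33, 53. Each term equals the sum of the previous two.
Term 17 comes from track B (its 6th entry): 3125.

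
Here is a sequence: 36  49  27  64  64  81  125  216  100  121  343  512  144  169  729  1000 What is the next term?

196

Positions follow the repeating pattern AABB; grouping by letter gives 2 tracks.
Subsequence A: 36, 49, 64, 81, 100, 121, 144, 169 — consecutive squares n² from n = 6.
Subsequence B: 27, 64, 125, 216, 343, 512, 729, 1000 — consecutive cubes n³ from n = 3.
Position 17 → subsequence A, term 9 = 196.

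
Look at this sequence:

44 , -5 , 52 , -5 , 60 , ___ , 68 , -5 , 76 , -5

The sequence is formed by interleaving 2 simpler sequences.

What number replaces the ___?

-5

Taking every 2nd term gives 2 separate tracks.
Track A: 44, 52, 60, 68, 76 — adding 8 each time.
Track B: -5, -5, ?, -5, -5 — the constant sequence -5.
The gap is track B's term 3; the rule gives -5.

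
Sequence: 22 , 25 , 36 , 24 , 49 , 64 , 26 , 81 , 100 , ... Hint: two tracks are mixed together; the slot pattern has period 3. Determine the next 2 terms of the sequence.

Positions follow the repeating pattern ABB; grouping by letter gives 2 tracks.
Stream A: 22, 24, 26. Arithmetic with common difference +2.
Stream B: 25, 36, 49, 64, 81, 100. The squares 5², 6², 7², ….
The 10th slot belongs to stream A; its 4th term is 28.
Term 11 comes from stream B (its 7th entry): 121.

28, 121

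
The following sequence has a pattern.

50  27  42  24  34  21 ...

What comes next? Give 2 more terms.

Split by position mod 2 into 2 tracks.
Track A: 50, 42, 34 — arithmetic, step −8.
Track B: 27, 24, 21 — arithmetic, step −3.
The 7th slot belongs to track A; its 4th term is 26.
Position 8 falls in track B as its term 4, giving 18.

26, 18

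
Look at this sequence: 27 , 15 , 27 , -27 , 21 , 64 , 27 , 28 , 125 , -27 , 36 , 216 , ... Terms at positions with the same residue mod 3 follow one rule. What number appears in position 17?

55

Split by position mod 3: positions 1, 4, 7, … form one track, and each other residue class forms its own.
Subsequence A = 27, -27, 27, -27: alternating ±27.
Subsequence B = 15, 21, 28, 36: the triangular numbers T_5, T_6, ….
Subsequence C = 27, 64, 125, 216: consecutive cubes n³ from n = 3.
Position 17 falls in subsequence B as its term 6, giving 55.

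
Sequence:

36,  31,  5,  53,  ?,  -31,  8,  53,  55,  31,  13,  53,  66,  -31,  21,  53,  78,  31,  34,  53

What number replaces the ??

45

Split by position mod 4 into 4 tracks.
Track A: 36, ?, 55, 66, 78 — triangular numbers starting at T_8.
Track B: 31, -31, 31, -31, 31 — the oscillation 31·(−1)^(n+1).
Track C: 5, 8, 13, 21, 34 — a Fibonacci-like recurrence a_n = a_{n-1} + a_{n-2}.
Track D: 53, 53, 53, 53, 53 — always 53.
Track A's pattern makes the blank 45.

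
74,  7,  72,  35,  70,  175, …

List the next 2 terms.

68, 875

Split by position mod 2 into 2 tracks.
Track A is 74, 72, 70, which is subtracting 2 each time.
Track B is 7, 35, 175, which is geometric, ×5 each step.
Term 7 comes from track A (its 4th entry): 68.
The 8th slot belongs to track B; its 4th term is 875.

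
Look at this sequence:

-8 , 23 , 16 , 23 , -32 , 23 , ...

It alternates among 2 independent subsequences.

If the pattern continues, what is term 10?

Odd-indexed and even-indexed terms follow separate rules.
Subsequence A: -8, 16, -32 — a geometric progression (common ratio -2).
Subsequence B: 23, 23, 23 — constant 23.
Term 10 comes from subsequence B (its 5th entry): 23.

23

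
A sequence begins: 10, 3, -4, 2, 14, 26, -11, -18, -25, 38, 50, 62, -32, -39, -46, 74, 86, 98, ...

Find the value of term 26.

-81

Positions follow the repeating pattern AAABBB; grouping by letter gives 2 tracks.
Track A: 10, 3, -4, -11, -18, -25, -32, -39, -46. Arithmetic, step −7.
Track B: 2, 14, 26, 38, 50, 62, 74, 86, 98. Adding 12 each time.
The 26th slot belongs to track A; its 14th term is -81.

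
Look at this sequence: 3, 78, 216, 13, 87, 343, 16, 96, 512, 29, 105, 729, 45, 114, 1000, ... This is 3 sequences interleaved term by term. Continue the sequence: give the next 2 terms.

Split by position mod 3 into 3 tracks.
Subsequence A: 3, 13, 16, 29, 45 (Fibonacci-style (each term is the sum of the two before it)).
Subsequence B: 78, 87, 96, 105, 114 (arithmetic, step +9).
Subsequence C: 216, 343, 512, 729, 1000 (the cubes 6³, 7³, 8³, …).
The 16th slot belongs to subsequence A; its 6th term is 74.
Position 17 falls in subsequence B as its term 6, giving 123.

74, 123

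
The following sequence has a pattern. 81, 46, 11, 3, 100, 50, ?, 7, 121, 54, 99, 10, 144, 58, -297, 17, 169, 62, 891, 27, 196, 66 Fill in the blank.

Read the sequence 4 terms at a time; column i is its own pattern.
Stream A: 81, 100, 121, 144, 169, 196. The squares 9², 10², 11², ….
Stream B: 46, 50, 54, 58, 62, 66. Arithmetic, step +4.
Stream C: 11, ?, 99, -297, 891. Multiplying by -3 each time.
Stream D: 3, 7, 10, 17, 27. Each term equals the sum of the previous two.
Stream C's pattern makes the blank -33.

-33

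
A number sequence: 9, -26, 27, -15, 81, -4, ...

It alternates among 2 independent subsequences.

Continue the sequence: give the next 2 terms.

Odd-indexed and even-indexed terms follow separate rules.
Track A: 9, 27, 81 — successive powers of 3.
Track B: -26, -15, -4 — adding 11 each time.
The 7th slot belongs to track A; its 4th term is 243.
Position 8 → track B, term 4 = 7.

243, 7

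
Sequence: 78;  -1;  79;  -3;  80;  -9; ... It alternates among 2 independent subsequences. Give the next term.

Split by position mod 2 into 2 tracks.
Stream A = 78, 79, 80: arithmetic, step +1.
Stream B = -1, -3, -9: geometric with ratio 3.
Position 7 → stream A, term 4 = 81.

81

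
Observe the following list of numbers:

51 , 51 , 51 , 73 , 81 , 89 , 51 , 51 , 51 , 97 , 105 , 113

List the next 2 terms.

51, 51

The slot pattern repeats as AAABBB (period 6), so there are 2 interleaved tracks.
Track A is 51, 51, 51, 51, 51, 51, which is constant 51.
Track B is 73, 81, 89, 97, 105, 113, which is arithmetic, step +8.
Term 13 comes from track A (its 7th entry): 51.
Position 14 falls in track A as its term 8, giving 51.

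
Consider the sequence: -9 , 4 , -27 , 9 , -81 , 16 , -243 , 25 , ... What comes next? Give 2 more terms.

-729, 36

Positions 1, 3, 5, … form one subsequence and positions 2, 4, 6, … form another.
Subsequence A is -9, -27, -81, -243, which is geometric with ratio 3.
Subsequence B is 4, 9, 16, 25, which is perfect squares starting at 2².
Position 9 falls in subsequence A as its term 5, giving -729.
Position 10 → subsequence B, term 5 = 36.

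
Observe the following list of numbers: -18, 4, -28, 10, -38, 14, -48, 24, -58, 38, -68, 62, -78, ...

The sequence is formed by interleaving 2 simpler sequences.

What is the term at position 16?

162

Positions 1, 3, 5, … form one subsequence and positions 2, 4, 6, … form another.
Subsequence A: -18, -28, -38, -48, -58, -68, -78 (arithmetic with common difference −10).
Subsequence B: 4, 10, 14, 24, 38, 62 (each term equals the sum of the previous two).
The 16th slot belongs to subsequence B; its 8th term is 162.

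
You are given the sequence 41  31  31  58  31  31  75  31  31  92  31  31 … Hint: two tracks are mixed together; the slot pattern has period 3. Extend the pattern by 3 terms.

The slot pattern repeats as ABB (period 3), so there are 2 interleaved tracks.
Track A: 41, 58, 75, 92 (adding 17 each time).
Track B: 31, 31, 31, 31, 31, 31, 31, 31 (always 31).
The 13th slot belongs to track A; its 5th term is 109.
Term 14 comes from track B (its 9th entry): 31.
The 15th slot belongs to track B; its 10th term is 31.

109, 31, 31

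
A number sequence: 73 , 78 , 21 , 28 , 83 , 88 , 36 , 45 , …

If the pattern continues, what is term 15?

78

Reading positions in blocks of 4 reveals the pattern AABB — 2 tracks woven together.
Track A: 73, 78, 83, 88 — arithmetic, step +5.
Track B: 21, 28, 36, 45 — triangular numbers starting at T_6.
Position 15 falls in track B as its term 7, giving 78.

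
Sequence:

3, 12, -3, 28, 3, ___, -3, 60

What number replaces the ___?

Positions 1, 3, 5, … form one subsequence and positions 2, 4, 6, … form another.
Stream A = 3, -3, 3, -3: oscillating between 3 and -3.
Stream B = 12, 28, ?, 60: arithmetic, step +16.
The gap is stream B's term 3; the rule gives 44.

44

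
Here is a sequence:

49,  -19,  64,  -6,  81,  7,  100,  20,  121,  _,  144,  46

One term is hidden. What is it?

Taking every 2nd term gives 2 separate tracks.
Track A = 49, 64, 81, 100, 121, 144: consecutive squares n² from n = 7.
Track B = -19, -6, 7, 20, ?, 46: arithmetic, step +13.
Filling track B at index 5 by its rule yields 33.

33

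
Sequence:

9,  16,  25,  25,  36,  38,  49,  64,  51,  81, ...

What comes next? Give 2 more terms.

Positions follow the repeating pattern AAB; grouping by letter gives 2 tracks.
Stream A is 9, 16, 25, 36, 49, 64, 81, which is the squares 3², 4², 5², ….
Stream B is 25, 38, 51, which is adding 13 each time.
Position 11 → stream A, term 8 = 100.
Position 12 falls in stream B as its term 4, giving 64.

100, 64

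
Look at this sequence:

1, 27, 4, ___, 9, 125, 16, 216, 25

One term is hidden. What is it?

64

The terms cycle through 2 interleaved subsequences.
Track A is 1, 4, 9, 16, 25, which is the squares 1², 2², 3², ….
Track B is 27, ?, 125, 216, which is perfect cubes starting at 3³.
Filling track B at index 2 by its rule yields 64.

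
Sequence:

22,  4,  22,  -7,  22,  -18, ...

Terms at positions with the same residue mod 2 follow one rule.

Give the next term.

Split by position mod 2 into 2 tracks.
Stream A: 22, 22, 22 — the constant sequence 22.
Stream B: 4, -7, -18 — arithmetic, step −11.
Position 7 falls in stream A as its term 4, giving 22.

22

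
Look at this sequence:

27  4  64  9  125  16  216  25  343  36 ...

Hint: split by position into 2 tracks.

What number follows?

Taking every 2nd term gives 2 separate tracks.
Track A = 27, 64, 125, 216, 343: perfect cubes starting at 3³.
Track B = 4, 9, 16, 25, 36: perfect squares starting at 2².
Position 11 falls in track A as its term 6, giving 512.

512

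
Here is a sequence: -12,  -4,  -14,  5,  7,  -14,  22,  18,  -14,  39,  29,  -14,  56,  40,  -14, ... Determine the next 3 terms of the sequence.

Split by position mod 3 into 3 tracks.
Track A: -12, 5, 22, 39, 56. Linear: a_n = -29 + 17·n.
Track B: -4, 7, 18, 29, 40. Adding 11 each time.
Track C: -14, -14, -14, -14, -14. The constant sequence -14.
The 16th slot belongs to track A; its 6th term is 73.
Term 17 comes from track B (its 6th entry): 51.
The 18th slot belongs to track C; its 6th term is -14.

73, 51, -14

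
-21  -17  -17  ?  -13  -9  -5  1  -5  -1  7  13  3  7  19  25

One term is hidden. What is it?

Reading positions in blocks of 4 reveals the pattern AABB — 2 tracks woven together.
Track A: -21, -17, -13, -9, -5, -1, 3, 7. Linear: a_n = -25 + 4·n.
Track B: -17, ?, -5, 1, 7, 13, 19, 25. Linear: a_n = -23 + 6·n.
So the missing entry in track B is -11.

-11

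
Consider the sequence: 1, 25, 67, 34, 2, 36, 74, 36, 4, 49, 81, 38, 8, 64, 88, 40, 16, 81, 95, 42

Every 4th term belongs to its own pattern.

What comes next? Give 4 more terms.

Split by position mod 4: positions 1, 5, 9, … form one track, and each other residue class forms its own.
Subsequence A is 1, 2, 4, 8, 16, which is powers 2^0, 2^1, 2^2, ….
Subsequence B is 25, 36, 49, 64, 81, which is perfect squares starting at 5².
Subsequence C is 67, 74, 81, 88, 95, which is linear: a_n = 60 + 7·n.
Subsequence D is 34, 36, 38, 40, 42, which is arithmetic with common difference +2.
The 21st slot belongs to subsequence A; its 6th term is 32.
Position 22 falls in subsequence B as its term 6, giving 100.
Term 23 comes from subsequence C (its 6th entry): 102.
Term 24 comes from subsequence D (its 6th entry): 44.

32, 100, 102, 44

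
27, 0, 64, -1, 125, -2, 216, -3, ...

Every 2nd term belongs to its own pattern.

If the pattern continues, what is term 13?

Odd-indexed and even-indexed terms follow separate rules.
Stream A: 27, 64, 125, 216. The cubes 3³, 4³, 5³, ….
Stream B: 0, -1, -2, -3. Arithmetic with common difference −1.
Position 13 falls in stream A as its term 7, giving 729.

729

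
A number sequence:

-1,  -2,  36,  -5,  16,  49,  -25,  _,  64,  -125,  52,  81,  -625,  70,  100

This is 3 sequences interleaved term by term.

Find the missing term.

The terms cycle through 3 interleaved subsequences.
Stream A: -1, -5, -25, -125, -625 (multiplying by 5 each time).
Stream B: -2, 16, ?, 52, 70 (arithmetic, step +18).
Stream C: 36, 49, 64, 81, 100 (the squares 6², 7², 8², …).
Filling stream B at index 3 by its rule yields 34.

34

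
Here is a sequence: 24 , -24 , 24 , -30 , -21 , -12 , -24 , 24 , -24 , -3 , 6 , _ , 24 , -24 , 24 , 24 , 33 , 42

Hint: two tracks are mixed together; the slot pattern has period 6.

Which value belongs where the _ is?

Reading positions in blocks of 6 reveals the pattern AAABBB — 2 tracks woven together.
Track A: 24, -24, 24, -24, 24, -24, 24, -24, 24 — oscillating between 24 and -24.
Track B: -30, -21, -12, -3, 6, ?, 24, 33, 42 — adding 9 each time.
So the missing entry in track B is 15.

15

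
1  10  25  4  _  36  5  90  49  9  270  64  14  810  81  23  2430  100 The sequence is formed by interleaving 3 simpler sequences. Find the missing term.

Read the sequence 3 terms at a time; column i is its own pattern.
Track A: 1, 4, 5, 9, 14, 23 (a Fibonacci-like recurrence a_n = a_{n-1} + a_{n-2}).
Track B: 10, ?, 90, 270, 810, 2430 (multiplying by 3 each time).
Track C: 25, 36, 49, 64, 81, 100 (perfect squares starting at 5²).
Track B's pattern makes the blank 30.

30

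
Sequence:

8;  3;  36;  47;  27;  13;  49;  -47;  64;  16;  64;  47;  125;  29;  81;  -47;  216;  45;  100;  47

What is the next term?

Taking every 4th term gives 4 separate tracks.
Stream A: 8, 27, 64, 125, 216 (perfect cubes starting at 2³).
Stream B: 3, 13, 16, 29, 45 (each term equals the sum of the previous two).
Stream C: 36, 49, 64, 81, 100 (the squares 6², 7², 8², …).
Stream D: 47, -47, 47, -47, 47 (alternating ±47).
The 21st slot belongs to stream A; its 6th term is 343.

343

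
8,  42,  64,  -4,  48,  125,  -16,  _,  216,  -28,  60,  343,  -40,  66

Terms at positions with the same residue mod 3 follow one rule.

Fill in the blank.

The terms cycle through 3 interleaved subsequences.
Track A = 8, -4, -16, -28, -40: linear: a_n = 20 − 12·n.
Track B = 42, 48, ?, 60, 66: adding 6 each time.
Track C = 64, 125, 216, 343: consecutive cubes n³ from n = 4.
So the missing entry in track B is 54.

54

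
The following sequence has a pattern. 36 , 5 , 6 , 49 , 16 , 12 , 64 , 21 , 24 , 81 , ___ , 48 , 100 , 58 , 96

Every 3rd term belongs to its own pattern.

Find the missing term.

37

Split by position mod 3: positions 1, 4, 7, … form one track, and each other residue class forms its own.
Track A is 36, 49, 64, 81, 100, which is consecutive squares n² from n = 6.
Track B is 5, 16, 21, ?, 58, which is a Fibonacci-like recurrence a_n = a_{n-1} + a_{n-2}.
Track C is 6, 12, 24, 48, 96, which is a geometric progression (common ratio 2).
The gap is track B's term 4; the rule gives 37.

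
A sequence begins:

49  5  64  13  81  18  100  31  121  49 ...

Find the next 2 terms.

Positions 1, 3, 5, … form one subsequence and positions 2, 4, 6, … form another.
Track A = 49, 64, 81, 100, 121: the squares 7², 8², 9², ….
Track B = 5, 13, 18, 31, 49: each term equals the sum of the previous two.
Position 11 falls in track A as its term 6, giving 144.
Term 12 comes from track B (its 6th entry): 80.

144, 80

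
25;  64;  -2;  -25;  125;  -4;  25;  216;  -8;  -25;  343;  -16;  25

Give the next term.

Split by position mod 3 into 3 tracks.
Track A is 25, -25, 25, -25, 25, which is the oscillation 25·(−1)^(n+1).
Track B is 64, 125, 216, 343, which is perfect cubes starting at 4³.
Track C is -2, -4, -8, -16, which is geometric, ×2 each step.
The 14th slot belongs to track B; its 5th term is 512.

512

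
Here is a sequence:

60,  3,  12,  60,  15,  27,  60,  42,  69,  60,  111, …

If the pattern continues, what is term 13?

60

Positions follow the repeating pattern ABB; grouping by letter gives 2 tracks.
Subsequence A = 60, 60, 60, 60: constant 60.
Subsequence B = 3, 12, 15, 27, 42, 69, 111: Fibonacci-style (each term is the sum of the two before it).
Position 13 → subsequence A, term 5 = 60.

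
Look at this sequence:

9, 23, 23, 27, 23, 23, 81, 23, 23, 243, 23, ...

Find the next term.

The slot pattern repeats as ABB (period 3), so there are 2 interleaved tracks.
Subsequence A: 9, 27, 81, 243 (powers of 3).
Subsequence B: 23, 23, 23, 23, 23, 23, 23 (the constant sequence 23).
Position 12 falls in subsequence B as its term 8, giving 23.

23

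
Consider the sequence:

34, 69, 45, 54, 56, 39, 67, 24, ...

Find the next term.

78

Positions 1, 3, 5, … form one subsequence and positions 2, 4, 6, … form another.
Stream A: 34, 45, 56, 67. Arithmetic, step +11.
Stream B: 69, 54, 39, 24. Arithmetic, step −15.
Position 9 → stream A, term 5 = 78.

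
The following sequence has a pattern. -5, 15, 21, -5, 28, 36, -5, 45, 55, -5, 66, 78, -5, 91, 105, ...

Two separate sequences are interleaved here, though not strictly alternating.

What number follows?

The slot pattern repeats as ABB (period 3), so there are 2 interleaved tracks.
Track A is -5, -5, -5, -5, -5, which is constant -5.
Track B is 15, 21, 28, 36, 45, 55, 66, 78, 91, 105, which is triangular numbers starting at T_5.
Position 16 falls in track A as its term 6, giving -5.

-5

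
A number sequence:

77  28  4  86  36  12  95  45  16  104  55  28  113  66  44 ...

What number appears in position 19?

131

Read the sequence 3 terms at a time; column i is its own pattern.
Track A: 77, 86, 95, 104, 113 (adding 9 each time).
Track B: 28, 36, 45, 55, 66 (the triangular numbers T_7, T_8, …).
Track C: 4, 12, 16, 28, 44 (Fibonacci-style (each term is the sum of the two before it)).
Term 19 comes from track A (its 7th entry): 131.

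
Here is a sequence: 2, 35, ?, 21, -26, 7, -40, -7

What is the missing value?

Positions 1, 3, 5, … form one subsequence and positions 2, 4, 6, … form another.
Track A = 2, ?, -26, -40: arithmetic with common difference −14.
Track B = 35, 21, 7, -7: arithmetic with common difference −14.
The gap is track A's term 2; the rule gives -12.

-12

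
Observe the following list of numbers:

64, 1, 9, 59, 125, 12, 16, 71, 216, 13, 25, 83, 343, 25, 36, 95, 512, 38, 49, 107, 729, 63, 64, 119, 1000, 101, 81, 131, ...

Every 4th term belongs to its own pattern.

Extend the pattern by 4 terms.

Taking every 4th term gives 4 separate tracks.
Track A: 64, 125, 216, 343, 512, 729, 1000. Perfect cubes starting at 4³.
Track B: 1, 12, 13, 25, 38, 63, 101. Fibonacci-style (each term is the sum of the two before it).
Track C: 9, 16, 25, 36, 49, 64, 81. Consecutive squares n² from n = 3.
Track D: 59, 71, 83, 95, 107, 119, 131. Linear: a_n = 47 + 12·n.
Term 29 comes from track A (its 8th entry): 1331.
Term 30 comes from track B (its 8th entry): 164.
Position 31 → track C, term 8 = 100.
Position 32 falls in track D as its term 8, giving 143.

1331, 164, 100, 143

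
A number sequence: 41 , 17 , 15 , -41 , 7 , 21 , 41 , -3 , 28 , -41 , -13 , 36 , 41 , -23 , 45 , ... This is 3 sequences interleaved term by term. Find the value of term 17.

Split by position mod 3 into 3 tracks.
Track A: 41, -41, 41, -41, 41. Alternating ±41.
Track B: 17, 7, -3, -13, -23. Arithmetic with common difference −10.
Track C: 15, 21, 28, 36, 45. The triangular numbers T_5, T_6, ….
Position 17 → track B, term 6 = -33.

-33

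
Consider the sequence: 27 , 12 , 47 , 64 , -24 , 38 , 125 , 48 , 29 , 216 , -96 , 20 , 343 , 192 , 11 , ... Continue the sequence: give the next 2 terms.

Taking every 3rd term gives 3 separate tracks.
Stream A is 27, 64, 125, 216, 343, which is perfect cubes starting at 3³.
Stream B is 12, -24, 48, -96, 192, which is geometric with ratio -2.
Stream C is 47, 38, 29, 20, 11, which is subtracting 9 each time.
Term 16 comes from stream A (its 6th entry): 512.
Position 17 → stream B, term 6 = -384.

512, -384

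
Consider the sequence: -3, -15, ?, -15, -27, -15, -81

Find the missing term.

-9

Taking every 2nd term gives 2 separate tracks.
Track A is -3, ?, -27, -81, which is geometric with ratio 3.
Track B is -15, -15, -15, which is the constant sequence -15.
Track A's pattern makes the blank -9.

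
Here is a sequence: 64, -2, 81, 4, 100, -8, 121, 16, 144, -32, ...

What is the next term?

169

Positions 1, 3, 5, … form one subsequence and positions 2, 4, 6, … form another.
Subsequence A: 64, 81, 100, 121, 144 (the squares 8², 9², 10², …).
Subsequence B: -2, 4, -8, 16, -32 (geometric with ratio -2).
The 11th slot belongs to subsequence A; its 6th term is 169.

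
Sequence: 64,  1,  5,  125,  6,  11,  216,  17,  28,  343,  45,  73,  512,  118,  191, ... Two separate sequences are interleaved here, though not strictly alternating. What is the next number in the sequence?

The slot pattern repeats as ABB (period 3), so there are 2 interleaved tracks.
Track A: 64, 125, 216, 343, 512 (the cubes 4³, 5³, 6³, …).
Track B: 1, 5, 6, 11, 17, 28, 45, 73, 118, 191 (Fibonacci-style (each term is the sum of the two before it)).
Position 16 → track A, term 6 = 729.

729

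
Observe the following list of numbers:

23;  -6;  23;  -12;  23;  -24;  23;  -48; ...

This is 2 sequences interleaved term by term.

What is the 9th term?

Split by position mod 2 into 2 tracks.
Track A: 23, 23, 23, 23 (always 23).
Track B: -6, -12, -24, -48 (a geometric progression (common ratio 2)).
Position 9 falls in track A as its term 5, giving 23.

23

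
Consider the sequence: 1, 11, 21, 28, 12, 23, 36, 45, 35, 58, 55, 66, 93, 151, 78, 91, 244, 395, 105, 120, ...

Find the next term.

639

Positions follow the repeating pattern AABB; grouping by letter gives 2 tracks.
Stream A = 1, 11, 12, 23, 35, 58, 93, 151, 244, 395: each term equals the sum of the previous two.
Stream B = 21, 28, 36, 45, 55, 66, 78, 91, 105, 120: triangular numbers n(n+1)/2 for n = 6, 7, ….
Term 21 comes from stream A (its 11th entry): 639.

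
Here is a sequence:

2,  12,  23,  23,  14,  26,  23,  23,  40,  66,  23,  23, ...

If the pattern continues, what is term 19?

23

Positions follow the repeating pattern AABB; grouping by letter gives 2 tracks.
Subsequence A: 2, 12, 14, 26, 40, 66. Each term equals the sum of the previous two.
Subsequence B: 23, 23, 23, 23, 23, 23. The constant sequence 23.
Position 19 → subsequence B, term 9 = 23.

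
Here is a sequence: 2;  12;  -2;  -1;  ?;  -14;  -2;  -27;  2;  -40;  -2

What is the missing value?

2

Split by position mod 2 into 2 tracks.
Track A = 2, -2, ?, -2, 2, -2: the oscillation 2·(−1)^(n+1).
Track B = 12, -1, -14, -27, -40: arithmetic with common difference −13.
Track A's pattern makes the blank 2.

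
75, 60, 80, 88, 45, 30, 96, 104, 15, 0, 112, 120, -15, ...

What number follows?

-30

The slot pattern repeats as AABB (period 4), so there are 2 interleaved tracks.
Track A: 75, 60, 45, 30, 15, 0, -15. Linear: a_n = 90 − 15·n.
Track B: 80, 88, 96, 104, 112, 120. Adding 8 each time.
Position 14 → track A, term 8 = -30.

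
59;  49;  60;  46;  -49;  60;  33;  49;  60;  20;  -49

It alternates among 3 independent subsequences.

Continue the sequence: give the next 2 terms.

Split by position mod 3: positions 1, 4, 7, … form one track, and each other residue class forms its own.
Subsequence A is 59, 46, 33, 20, which is arithmetic, step −13.
Subsequence B is 49, -49, 49, -49, which is oscillating between 49 and -49.
Subsequence C is 60, 60, 60, which is constant 60.
Position 12 falls in subsequence C as its term 4, giving 60.
Term 13 comes from subsequence A (its 5th entry): 7.

60, 7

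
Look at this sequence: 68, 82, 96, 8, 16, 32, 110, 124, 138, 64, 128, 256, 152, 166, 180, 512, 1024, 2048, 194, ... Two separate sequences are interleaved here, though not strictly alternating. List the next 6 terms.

The slot pattern repeats as AAABBB (period 6), so there are 2 interleaved tracks.
Track A: 68, 82, 96, 110, 124, 138, 152, 166, 180, 194 (adding 14 each time).
Track B: 8, 16, 32, 64, 128, 256, 512, 1024, 2048 (successive powers of 2).
Term 20 comes from track A (its 11th entry): 208.
Position 21 falls in track A as its term 12, giving 222.
Position 22 falls in track B as its term 10, giving 4096.
The 23rd slot belongs to track B; its 11th term is 8192.
The 24th slot belongs to track B; its 12th term is 16384.
Term 25 comes from track A (its 13th entry): 236.

208, 222, 4096, 8192, 16384, 236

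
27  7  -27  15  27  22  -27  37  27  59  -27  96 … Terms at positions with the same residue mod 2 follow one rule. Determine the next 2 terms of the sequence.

27, 155

Positions 1, 3, 5, … form one subsequence and positions 2, 4, 6, … form another.
Track A: 27, -27, 27, -27, 27, -27. Oscillating between 27 and -27.
Track B: 7, 15, 22, 37, 59, 96. A Fibonacci-like recurrence a_n = a_{n-1} + a_{n-2}.
Position 13 → track A, term 7 = 27.
Position 14 falls in track B as its term 7, giving 155.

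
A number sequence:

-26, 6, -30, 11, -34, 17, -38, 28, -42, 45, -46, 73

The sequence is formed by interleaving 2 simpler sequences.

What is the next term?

Positions 1, 3, 5, … form one subsequence and positions 2, 4, 6, … form another.
Track A = -26, -30, -34, -38, -42, -46: arithmetic with common difference −4.
Track B = 6, 11, 17, 28, 45, 73: each term equals the sum of the previous two.
Position 13 falls in track A as its term 7, giving -50.

-50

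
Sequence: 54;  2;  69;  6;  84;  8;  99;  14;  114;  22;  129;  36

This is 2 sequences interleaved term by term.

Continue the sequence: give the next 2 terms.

Taking every 2nd term gives 2 separate tracks.
Track A is 54, 69, 84, 99, 114, 129, which is arithmetic, step +15.
Track B is 2, 6, 8, 14, 22, 36, which is Fibonacci-style (each term is the sum of the two before it).
Position 13 → track A, term 7 = 144.
Position 14 falls in track B as its term 7, giving 58.

144, 58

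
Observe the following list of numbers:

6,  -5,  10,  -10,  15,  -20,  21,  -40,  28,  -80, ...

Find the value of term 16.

Split by position mod 2 into 2 tracks.
Track A is 6, 10, 15, 21, 28, which is the triangular numbers T_3, T_4, ….
Track B is -5, -10, -20, -40, -80, which is geometric, ×2 each step.
Position 16 → track B, term 8 = -640.

-640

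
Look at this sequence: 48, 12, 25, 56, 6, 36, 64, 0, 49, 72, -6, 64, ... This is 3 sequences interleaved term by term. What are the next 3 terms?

80, -12, 81

Read the sequence 3 terms at a time; column i is its own pattern.
Track A = 48, 56, 64, 72: linear: a_n = 40 + 8·n.
Track B = 12, 6, 0, -6: linear: a_n = 18 − 6·n.
Track C = 25, 36, 49, 64: consecutive squares n² from n = 5.
Term 13 comes from track A (its 5th entry): 80.
The 14th slot belongs to track B; its 5th term is -12.
Position 15 falls in track C as its term 5, giving 81.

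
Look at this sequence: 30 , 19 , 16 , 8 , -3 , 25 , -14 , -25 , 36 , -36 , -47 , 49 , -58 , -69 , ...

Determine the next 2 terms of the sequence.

The slot pattern repeats as AAB (period 3), so there are 2 interleaved tracks.
Track A: 30, 19, 8, -3, -14, -25, -36, -47, -58, -69 (arithmetic with common difference −11).
Track B: 16, 25, 36, 49 (the squares 4², 5², 6², …).
Term 15 comes from track B (its 5th entry): 64.
Position 16 → track A, term 11 = -80.

64, -80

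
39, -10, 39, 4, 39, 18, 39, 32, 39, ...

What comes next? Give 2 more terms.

46, 39

Odd-indexed and even-indexed terms follow separate rules.
Subsequence A: 39, 39, 39, 39, 39 — always 39.
Subsequence B: -10, 4, 18, 32 — arithmetic with common difference +14.
The 10th slot belongs to subsequence B; its 5th term is 46.
Term 11 comes from subsequence A (its 6th entry): 39.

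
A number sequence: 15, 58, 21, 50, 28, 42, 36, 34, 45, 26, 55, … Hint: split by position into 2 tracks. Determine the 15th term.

78

Odd-indexed and even-indexed terms follow separate rules.
Track A: 15, 21, 28, 36, 45, 55 — the triangular numbers T_5, T_6, ….
Track B: 58, 50, 42, 34, 26 — arithmetic, step −8.
The 15th slot belongs to track A; its 8th term is 78.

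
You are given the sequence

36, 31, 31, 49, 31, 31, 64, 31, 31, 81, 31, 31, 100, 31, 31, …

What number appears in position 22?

169

Positions follow the repeating pattern ABB; grouping by letter gives 2 tracks.
Track A: 36, 49, 64, 81, 100 (consecutive squares n² from n = 6).
Track B: 31, 31, 31, 31, 31, 31, 31, 31, 31, 31 (the constant sequence 31).
The 22nd slot belongs to track A; its 8th term is 169.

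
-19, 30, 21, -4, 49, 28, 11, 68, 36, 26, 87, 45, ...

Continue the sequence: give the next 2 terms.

Split by position mod 3: positions 1, 4, 7, … form one track, and each other residue class forms its own.
Track A: -19, -4, 11, 26 (arithmetic, step +15).
Track B: 30, 49, 68, 87 (arithmetic with common difference +19).
Track C: 21, 28, 36, 45 (the triangular numbers T_6, T_7, …).
Position 13 falls in track A as its term 5, giving 41.
The 14th slot belongs to track B; its 5th term is 106.

41, 106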